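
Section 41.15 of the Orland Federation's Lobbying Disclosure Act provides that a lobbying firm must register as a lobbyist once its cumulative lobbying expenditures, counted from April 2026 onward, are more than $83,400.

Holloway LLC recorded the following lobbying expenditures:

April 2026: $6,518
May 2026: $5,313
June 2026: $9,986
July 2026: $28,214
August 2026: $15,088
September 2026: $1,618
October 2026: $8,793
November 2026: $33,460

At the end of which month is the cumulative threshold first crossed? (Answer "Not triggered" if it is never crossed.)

Through April 2026: $6,518
Through May 2026: $11,831
Through June 2026: $21,817
Through July 2026: $50,031
Through August 2026: $65,119
Through September 2026: $66,737
Through October 2026: $75,530
Through November 2026: $108,990 ← exceeds threshold

November 2026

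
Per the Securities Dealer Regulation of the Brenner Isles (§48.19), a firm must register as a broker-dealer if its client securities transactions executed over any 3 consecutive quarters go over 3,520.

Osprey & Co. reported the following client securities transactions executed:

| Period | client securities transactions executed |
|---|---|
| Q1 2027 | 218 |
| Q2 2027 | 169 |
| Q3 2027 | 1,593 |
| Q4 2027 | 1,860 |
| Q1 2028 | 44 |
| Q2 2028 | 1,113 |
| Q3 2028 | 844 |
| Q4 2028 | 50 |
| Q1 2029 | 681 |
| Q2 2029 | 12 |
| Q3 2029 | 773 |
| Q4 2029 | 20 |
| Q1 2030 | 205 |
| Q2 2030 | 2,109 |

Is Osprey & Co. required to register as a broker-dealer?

Q1 2027–Q3 2027: 218 + 169 + 1,593 = 1,980 (under)
Q2 2027–Q4 2027: 169 + 1,593 + 1,860 = 3,622 (over)
Q3 2027–Q1 2028: 1,593 + 1,860 + 44 = 3,497 (under)
Q4 2027–Q2 2028: 1,860 + 44 + 1,113 = 3,017 (under)
Q1 2028–Q3 2028: 44 + 1,113 + 844 = 2,001 (under)
Q2 2028–Q4 2028: 1,113 + 844 + 50 = 2,007 (under)
Q3 2028–Q1 2029: 844 + 50 + 681 = 1,575 (under)
Q4 2028–Q2 2029: 50 + 681 + 12 = 743 (under)
Q1 2029–Q3 2029: 681 + 12 + 773 = 1,466 (under)
Q2 2029–Q4 2029: 12 + 773 + 20 = 805 (under)
Q3 2029–Q1 2030: 773 + 20 + 205 = 998 (under)
Q4 2029–Q2 2030: 20 + 205 + 2,109 = 2,334 (under)
At least one window exceeds 3,520.

Yes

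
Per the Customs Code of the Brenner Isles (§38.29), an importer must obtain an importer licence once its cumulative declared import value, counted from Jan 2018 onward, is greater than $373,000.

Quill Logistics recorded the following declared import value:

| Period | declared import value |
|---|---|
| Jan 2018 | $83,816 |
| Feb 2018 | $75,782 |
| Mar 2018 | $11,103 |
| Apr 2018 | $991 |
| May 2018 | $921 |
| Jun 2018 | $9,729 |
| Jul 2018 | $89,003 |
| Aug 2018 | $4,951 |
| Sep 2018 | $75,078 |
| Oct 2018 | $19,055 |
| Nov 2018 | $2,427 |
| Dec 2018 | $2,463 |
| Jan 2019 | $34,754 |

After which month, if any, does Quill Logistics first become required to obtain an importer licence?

Through Jan 2018: $83,816
Through Feb 2018: $159,598
Through Mar 2018: $170,701
Through Apr 2018: $171,692
Through May 2018: $172,613
Through Jun 2018: $182,342
Through Jul 2018: $271,345
Through Aug 2018: $276,296
Through Sep 2018: $351,374
Through Oct 2018: $370,429
Through Nov 2018: $372,856
Through Dec 2018: $375,319 ← exceeds threshold

Dec 2018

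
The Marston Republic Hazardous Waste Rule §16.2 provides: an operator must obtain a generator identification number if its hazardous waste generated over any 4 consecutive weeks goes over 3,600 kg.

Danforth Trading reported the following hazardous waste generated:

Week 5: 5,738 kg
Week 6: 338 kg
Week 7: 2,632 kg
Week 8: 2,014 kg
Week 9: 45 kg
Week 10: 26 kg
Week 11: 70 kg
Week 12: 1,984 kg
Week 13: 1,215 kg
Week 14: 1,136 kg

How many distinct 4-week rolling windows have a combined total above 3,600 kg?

Week 5–Week 8: 5,738 kg + 338 kg + 2,632 kg + 2,014 kg = 10,722 kg (over)
Week 6–Week 9: 338 kg + 2,632 kg + 2,014 kg + 45 kg = 5,029 kg (over)
Week 7–Week 10: 2,632 kg + 2,014 kg + 45 kg + 26 kg = 4,717 kg (over)
Week 8–Week 11: 2,014 kg + 45 kg + 26 kg + 70 kg = 2,155 kg (under)
Week 9–Week 12: 45 kg + 26 kg + 70 kg + 1,984 kg = 2,125 kg (under)
Week 10–Week 13: 26 kg + 70 kg + 1,984 kg + 1,215 kg = 3,295 kg (under)
Week 11–Week 14: 70 kg + 1,984 kg + 1,215 kg + 1,136 kg = 4,405 kg (over)
4 windows exceed the threshold.

4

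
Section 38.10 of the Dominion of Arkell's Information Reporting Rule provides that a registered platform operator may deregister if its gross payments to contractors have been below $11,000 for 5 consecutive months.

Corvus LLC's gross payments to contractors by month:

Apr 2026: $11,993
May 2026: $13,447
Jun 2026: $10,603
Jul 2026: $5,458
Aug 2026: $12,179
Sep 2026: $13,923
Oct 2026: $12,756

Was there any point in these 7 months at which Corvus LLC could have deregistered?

No

Months below $11,000: Jun 2026, Jul 2026.
Longest run of consecutive months below the threshold: 2.
2 < 5, so Corvus LLC never became eligible.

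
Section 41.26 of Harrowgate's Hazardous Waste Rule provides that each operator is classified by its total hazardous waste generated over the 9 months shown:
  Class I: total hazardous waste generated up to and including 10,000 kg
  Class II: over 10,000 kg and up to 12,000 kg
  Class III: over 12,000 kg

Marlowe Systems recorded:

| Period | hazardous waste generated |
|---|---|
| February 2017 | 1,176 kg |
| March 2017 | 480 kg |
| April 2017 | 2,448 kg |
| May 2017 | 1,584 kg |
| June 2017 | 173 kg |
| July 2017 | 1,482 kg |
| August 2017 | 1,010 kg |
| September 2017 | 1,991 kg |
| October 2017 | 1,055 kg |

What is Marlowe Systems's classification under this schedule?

Total hazardous waste generated: 1,176 kg + 480 kg + 2,448 kg + 1,584 kg + 173 kg + 1,482 kg + 1,010 kg + 1,991 kg + 1,055 kg = 11,399 kg.
10,000 kg < 11,399 kg ≤ 12,000 kg, so Class II applies.

Class II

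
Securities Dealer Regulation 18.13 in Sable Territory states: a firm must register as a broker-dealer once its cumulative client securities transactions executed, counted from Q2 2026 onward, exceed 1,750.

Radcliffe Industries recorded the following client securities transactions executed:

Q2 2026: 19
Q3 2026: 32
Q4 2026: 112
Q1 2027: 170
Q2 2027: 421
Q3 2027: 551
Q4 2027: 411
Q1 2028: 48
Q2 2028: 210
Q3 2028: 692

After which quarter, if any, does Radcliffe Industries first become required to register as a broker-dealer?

Q1 2028

Through Q2 2026: 19
Through Q3 2026: 51
Through Q4 2026: 163
Through Q1 2027: 333
Through Q2 2027: 754
Through Q3 2027: 1,305
Through Q4 2027: 1,716
Through Q1 2028: 1,764 ← exceeds threshold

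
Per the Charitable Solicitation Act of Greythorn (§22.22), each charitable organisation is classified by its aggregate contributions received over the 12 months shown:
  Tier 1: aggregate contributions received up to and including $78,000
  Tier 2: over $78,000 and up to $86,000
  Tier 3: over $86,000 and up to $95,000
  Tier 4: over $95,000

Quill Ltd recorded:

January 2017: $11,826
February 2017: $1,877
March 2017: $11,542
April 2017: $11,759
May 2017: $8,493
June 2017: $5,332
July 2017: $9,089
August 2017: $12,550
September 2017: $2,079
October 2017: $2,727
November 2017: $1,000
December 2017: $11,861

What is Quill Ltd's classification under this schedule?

Tier 3

Aggregate contributions received: $11,826 + $1,877 + $11,542 + $11,759 + $8,493 + $5,332 + $9,089 + $12,550 + $2,079 + $2,727 + $1,000 + $11,861 = $90,135.
$86,000 < $90,135 ≤ $95,000, so Tier 3 applies.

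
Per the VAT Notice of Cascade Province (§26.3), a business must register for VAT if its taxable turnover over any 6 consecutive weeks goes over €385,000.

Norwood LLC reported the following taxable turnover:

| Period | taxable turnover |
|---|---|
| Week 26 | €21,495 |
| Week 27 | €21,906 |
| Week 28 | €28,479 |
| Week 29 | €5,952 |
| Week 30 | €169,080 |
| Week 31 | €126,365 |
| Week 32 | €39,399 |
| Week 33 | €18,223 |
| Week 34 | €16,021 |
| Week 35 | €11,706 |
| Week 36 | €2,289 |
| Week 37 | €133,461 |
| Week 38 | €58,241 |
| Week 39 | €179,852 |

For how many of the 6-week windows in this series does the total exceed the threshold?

Week 26–Week 31: €21,495 + €21,906 + €28,479 + €5,952 + €169,080 + €126,365 = €373,277 (under)
Week 27–Week 32: €21,906 + €28,479 + €5,952 + €169,080 + €126,365 + €39,399 = €391,181 (over)
Week 28–Week 33: €28,479 + €5,952 + €169,080 + €126,365 + €39,399 + €18,223 = €387,498 (over)
Week 29–Week 34: €5,952 + €169,080 + €126,365 + €39,399 + €18,223 + €16,021 = €375,040 (under)
Week 30–Week 35: €169,080 + €126,365 + €39,399 + €18,223 + €16,021 + €11,706 = €380,794 (under)
Week 31–Week 36: €126,365 + €39,399 + €18,223 + €16,021 + €11,706 + €2,289 = €214,003 (under)
Week 32–Week 37: €39,399 + €18,223 + €16,021 + €11,706 + €2,289 + €133,461 = €221,099 (under)
Week 33–Week 38: €18,223 + €16,021 + €11,706 + €2,289 + €133,461 + €58,241 = €239,941 (under)
Week 34–Week 39: €16,021 + €11,706 + €2,289 + €133,461 + €58,241 + €179,852 = €401,570 (over)
3 windows exceed the threshold.

3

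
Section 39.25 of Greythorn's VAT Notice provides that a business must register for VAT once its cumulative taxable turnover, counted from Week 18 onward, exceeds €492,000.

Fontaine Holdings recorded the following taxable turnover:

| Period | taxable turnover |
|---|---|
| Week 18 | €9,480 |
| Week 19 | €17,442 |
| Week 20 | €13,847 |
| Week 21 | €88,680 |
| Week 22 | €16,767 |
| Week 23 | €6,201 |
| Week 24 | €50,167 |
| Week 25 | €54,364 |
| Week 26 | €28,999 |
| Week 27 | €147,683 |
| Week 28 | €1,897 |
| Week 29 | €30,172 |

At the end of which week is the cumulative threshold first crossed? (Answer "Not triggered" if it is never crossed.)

Not triggered

Through Week 18: €9,480
Through Week 19: €26,922
Through Week 20: €40,769
Through Week 21: €129,449
Through Week 22: €146,216
Through Week 23: €152,417
Through Week 24: €202,584
Through Week 25: €256,948
Through Week 26: €285,947
Through Week 27: €433,630
Through Week 28: €435,527
Through Week 29: €465,699
Final cumulative total €465,699 ≤ €492,000; the threshold is never exceeded.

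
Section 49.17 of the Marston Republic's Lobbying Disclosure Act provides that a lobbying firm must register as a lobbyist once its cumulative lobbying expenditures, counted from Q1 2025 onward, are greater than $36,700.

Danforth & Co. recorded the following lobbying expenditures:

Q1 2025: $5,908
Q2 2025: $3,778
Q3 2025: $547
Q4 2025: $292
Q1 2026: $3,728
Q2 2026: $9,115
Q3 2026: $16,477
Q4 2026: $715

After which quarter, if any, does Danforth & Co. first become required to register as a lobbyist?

Through Q1 2025: $5,908
Through Q2 2025: $9,686
Through Q3 2025: $10,233
Through Q4 2025: $10,525
Through Q1 2026: $14,253
Through Q2 2026: $23,368
Through Q3 2026: $39,845 ← exceeds threshold

Q3 2026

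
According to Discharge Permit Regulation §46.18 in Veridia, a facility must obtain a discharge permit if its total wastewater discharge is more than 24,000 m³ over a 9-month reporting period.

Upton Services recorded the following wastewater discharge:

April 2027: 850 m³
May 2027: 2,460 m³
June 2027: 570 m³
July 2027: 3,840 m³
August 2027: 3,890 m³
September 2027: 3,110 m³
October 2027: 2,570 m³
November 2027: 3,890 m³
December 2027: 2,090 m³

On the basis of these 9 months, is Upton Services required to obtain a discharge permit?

No

Total wastewater discharge: 850 m³ + 2,460 m³ + 570 m³ + 3,840 m³ + 3,890 m³ + 3,110 m³ + 2,570 m³ + 3,890 m³ + 2,090 m³ = 23,270 m³.
23,270 m³ ≤ 24,000 m³, so the threshold is not exceeded.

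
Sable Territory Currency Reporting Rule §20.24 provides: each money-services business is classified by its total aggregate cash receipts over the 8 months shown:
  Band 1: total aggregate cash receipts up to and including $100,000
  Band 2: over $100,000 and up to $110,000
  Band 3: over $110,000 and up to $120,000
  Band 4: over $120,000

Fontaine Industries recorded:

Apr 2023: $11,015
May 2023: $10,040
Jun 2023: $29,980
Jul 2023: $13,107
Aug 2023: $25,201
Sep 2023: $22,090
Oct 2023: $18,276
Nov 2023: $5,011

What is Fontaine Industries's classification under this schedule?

Band 4

Total aggregate cash receipts: $11,015 + $10,040 + $29,980 + $13,107 + $25,201 + $22,090 + $18,276 + $5,011 = $134,720.
$134,720 > $120,000, so Band 4 applies.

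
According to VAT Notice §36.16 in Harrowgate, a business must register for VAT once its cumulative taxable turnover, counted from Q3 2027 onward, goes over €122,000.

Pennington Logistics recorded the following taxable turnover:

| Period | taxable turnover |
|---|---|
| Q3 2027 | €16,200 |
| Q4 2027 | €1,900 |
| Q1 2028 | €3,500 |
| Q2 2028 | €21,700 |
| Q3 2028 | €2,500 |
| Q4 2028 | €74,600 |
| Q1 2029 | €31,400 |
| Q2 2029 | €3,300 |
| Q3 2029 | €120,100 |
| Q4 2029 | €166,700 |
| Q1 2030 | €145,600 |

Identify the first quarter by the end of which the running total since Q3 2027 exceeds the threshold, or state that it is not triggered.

Q1 2029

Through Q3 2027: €16,200
Through Q4 2027: €18,100
Through Q1 2028: €21,600
Through Q2 2028: €43,300
Through Q3 2028: €45,800
Through Q4 2028: €120,400
Through Q1 2029: €151,800 ← exceeds threshold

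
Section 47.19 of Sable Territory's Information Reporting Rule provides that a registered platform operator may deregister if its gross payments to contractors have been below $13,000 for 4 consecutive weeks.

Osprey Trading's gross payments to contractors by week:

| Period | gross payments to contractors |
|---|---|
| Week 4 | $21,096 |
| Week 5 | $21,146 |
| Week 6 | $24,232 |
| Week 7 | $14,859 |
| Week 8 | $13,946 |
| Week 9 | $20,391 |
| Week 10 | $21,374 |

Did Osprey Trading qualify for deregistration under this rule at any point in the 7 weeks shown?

No week is below $13,000.
Longest run of consecutive weeks below the threshold: 0.
0 < 4, so Osprey Trading never became eligible.

No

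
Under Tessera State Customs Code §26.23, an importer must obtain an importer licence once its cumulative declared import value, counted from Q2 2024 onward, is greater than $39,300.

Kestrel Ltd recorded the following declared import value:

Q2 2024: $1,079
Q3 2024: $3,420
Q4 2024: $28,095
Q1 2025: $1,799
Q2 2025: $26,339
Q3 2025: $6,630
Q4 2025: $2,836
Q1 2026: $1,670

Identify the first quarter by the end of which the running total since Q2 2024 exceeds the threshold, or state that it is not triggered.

Q2 2025

Through Q2 2024: $1,079
Through Q3 2024: $4,499
Through Q4 2024: $32,594
Through Q1 2025: $34,393
Through Q2 2025: $60,732 ← exceeds threshold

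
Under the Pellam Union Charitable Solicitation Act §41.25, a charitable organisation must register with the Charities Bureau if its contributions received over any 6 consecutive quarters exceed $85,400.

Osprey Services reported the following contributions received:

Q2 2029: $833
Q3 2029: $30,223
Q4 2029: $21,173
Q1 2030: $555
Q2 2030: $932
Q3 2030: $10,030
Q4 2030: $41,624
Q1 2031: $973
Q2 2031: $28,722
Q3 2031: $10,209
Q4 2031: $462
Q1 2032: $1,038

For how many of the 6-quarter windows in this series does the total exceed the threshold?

Q2 2029–Q3 2030: $833 + $30,223 + $21,173 + $555 + $932 + $10,030 = $63,746 (under)
Q3 2029–Q4 2030: $30,223 + $21,173 + $555 + $932 + $10,030 + $41,624 = $104,537 (over)
Q4 2029–Q1 2031: $21,173 + $555 + $932 + $10,030 + $41,624 + $973 = $75,287 (under)
Q1 2030–Q2 2031: $555 + $932 + $10,030 + $41,624 + $973 + $28,722 = $82,836 (under)
Q2 2030–Q3 2031: $932 + $10,030 + $41,624 + $973 + $28,722 + $10,209 = $92,490 (over)
Q3 2030–Q4 2031: $10,030 + $41,624 + $973 + $28,722 + $10,209 + $462 = $92,020 (over)
Q4 2030–Q1 2032: $41,624 + $973 + $28,722 + $10,209 + $462 + $1,038 = $83,028 (under)
3 windows exceed the threshold.

3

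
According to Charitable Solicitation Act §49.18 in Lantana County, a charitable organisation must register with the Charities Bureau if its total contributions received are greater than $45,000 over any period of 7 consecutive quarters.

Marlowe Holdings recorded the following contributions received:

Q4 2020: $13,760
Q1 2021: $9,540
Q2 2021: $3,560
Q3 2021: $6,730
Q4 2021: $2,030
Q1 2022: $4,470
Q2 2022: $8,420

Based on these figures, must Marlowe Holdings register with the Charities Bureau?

Yes

Total contributions received: $13,760 + $9,540 + $3,560 + $6,730 + $2,030 + $4,470 + $8,420 = $48,510.
$48,510 > $45,000, so the threshold is exceeded.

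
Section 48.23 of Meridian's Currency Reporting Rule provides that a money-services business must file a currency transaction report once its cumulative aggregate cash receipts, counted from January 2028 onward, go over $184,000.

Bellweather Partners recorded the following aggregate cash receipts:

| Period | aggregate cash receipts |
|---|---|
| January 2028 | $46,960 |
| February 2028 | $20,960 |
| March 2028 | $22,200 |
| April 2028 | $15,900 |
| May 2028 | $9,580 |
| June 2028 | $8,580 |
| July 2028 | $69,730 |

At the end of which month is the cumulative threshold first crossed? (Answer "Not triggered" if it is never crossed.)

Through January 2028: $46,960
Through February 2028: $67,920
Through March 2028: $90,120
Through April 2028: $106,020
Through May 2028: $115,600
Through June 2028: $124,180
Through July 2028: $193,910 ← exceeds threshold

July 2028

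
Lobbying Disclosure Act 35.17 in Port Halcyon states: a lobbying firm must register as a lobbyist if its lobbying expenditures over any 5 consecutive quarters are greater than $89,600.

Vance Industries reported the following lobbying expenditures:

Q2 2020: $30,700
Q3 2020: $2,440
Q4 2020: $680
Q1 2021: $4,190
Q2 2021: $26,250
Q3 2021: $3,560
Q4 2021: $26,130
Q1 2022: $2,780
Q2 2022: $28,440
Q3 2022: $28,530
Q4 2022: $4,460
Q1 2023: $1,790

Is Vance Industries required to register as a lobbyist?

Yes

Q2 2020–Q2 2021: $30,700 + $2,440 + $680 + $4,190 + $26,250 = $64,260 (under)
Q3 2020–Q3 2021: $2,440 + $680 + $4,190 + $26,250 + $3,560 = $37,120 (under)
Q4 2020–Q4 2021: $680 + $4,190 + $26,250 + $3,560 + $26,130 = $60,810 (under)
Q1 2021–Q1 2022: $4,190 + $26,250 + $3,560 + $26,130 + $2,780 = $62,910 (under)
Q2 2021–Q2 2022: $26,250 + $3,560 + $26,130 + $2,780 + $28,440 = $87,160 (under)
Q3 2021–Q3 2022: $3,560 + $26,130 + $2,780 + $28,440 + $28,530 = $89,440 (under)
Q4 2021–Q4 2022: $26,130 + $2,780 + $28,440 + $28,530 + $4,460 = $90,340 (over)
Q1 2022–Q1 2023: $2,780 + $28,440 + $28,530 + $4,460 + $1,790 = $66,000 (under)
At least one window exceeds $89,600.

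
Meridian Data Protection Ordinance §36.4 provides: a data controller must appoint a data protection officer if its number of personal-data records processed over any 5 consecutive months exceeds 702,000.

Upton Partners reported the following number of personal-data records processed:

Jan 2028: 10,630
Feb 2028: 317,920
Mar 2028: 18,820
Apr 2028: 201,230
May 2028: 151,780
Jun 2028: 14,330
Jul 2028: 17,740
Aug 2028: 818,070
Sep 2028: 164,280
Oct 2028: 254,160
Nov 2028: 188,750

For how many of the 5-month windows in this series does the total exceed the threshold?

5

Jan 2028–May 2028: 10,630 + 317,920 + 18,820 + 201,230 + 151,780 = 700,380 (under)
Feb 2028–Jun 2028: 317,920 + 18,820 + 201,230 + 151,780 + 14,330 = 704,080 (over)
Mar 2028–Jul 2028: 18,820 + 201,230 + 151,780 + 14,330 + 17,740 = 403,900 (under)
Apr 2028–Aug 2028: 201,230 + 151,780 + 14,330 + 17,740 + 818,070 = 1,203,150 (over)
May 2028–Sep 2028: 151,780 + 14,330 + 17,740 + 818,070 + 164,280 = 1,166,200 (over)
Jun 2028–Oct 2028: 14,330 + 17,740 + 818,070 + 164,280 + 254,160 = 1,268,580 (over)
Jul 2028–Nov 2028: 17,740 + 818,070 + 164,280 + 254,160 + 188,750 = 1,443,000 (over)
5 windows exceed the threshold.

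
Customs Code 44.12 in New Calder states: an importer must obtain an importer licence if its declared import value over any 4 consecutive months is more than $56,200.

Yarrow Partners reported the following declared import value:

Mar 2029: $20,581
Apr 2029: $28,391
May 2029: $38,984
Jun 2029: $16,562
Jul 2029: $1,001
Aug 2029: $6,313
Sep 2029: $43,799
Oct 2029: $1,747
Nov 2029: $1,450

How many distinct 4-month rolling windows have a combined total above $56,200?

Mar 2029–Jun 2029: $20,581 + $28,391 + $38,984 + $16,562 = $104,518 (over)
Apr 2029–Jul 2029: $28,391 + $38,984 + $16,562 + $1,001 = $84,938 (over)
May 2029–Aug 2029: $38,984 + $16,562 + $1,001 + $6,313 = $62,860 (over)
Jun 2029–Sep 2029: $16,562 + $1,001 + $6,313 + $43,799 = $67,675 (over)
Jul 2029–Oct 2029: $1,001 + $6,313 + $43,799 + $1,747 = $52,860 (under)
Aug 2029–Nov 2029: $6,313 + $43,799 + $1,747 + $1,450 = $53,309 (under)
4 windows exceed the threshold.

4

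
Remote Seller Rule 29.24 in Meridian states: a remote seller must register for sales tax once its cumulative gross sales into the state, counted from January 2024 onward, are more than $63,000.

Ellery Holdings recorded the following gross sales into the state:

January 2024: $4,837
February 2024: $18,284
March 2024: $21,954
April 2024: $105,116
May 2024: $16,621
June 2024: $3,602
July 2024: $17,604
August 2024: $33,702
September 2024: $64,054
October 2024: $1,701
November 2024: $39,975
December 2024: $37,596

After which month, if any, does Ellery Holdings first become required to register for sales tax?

Through January 2024: $4,837
Through February 2024: $23,121
Through March 2024: $45,075
Through April 2024: $150,191 ← exceeds threshold

April 2024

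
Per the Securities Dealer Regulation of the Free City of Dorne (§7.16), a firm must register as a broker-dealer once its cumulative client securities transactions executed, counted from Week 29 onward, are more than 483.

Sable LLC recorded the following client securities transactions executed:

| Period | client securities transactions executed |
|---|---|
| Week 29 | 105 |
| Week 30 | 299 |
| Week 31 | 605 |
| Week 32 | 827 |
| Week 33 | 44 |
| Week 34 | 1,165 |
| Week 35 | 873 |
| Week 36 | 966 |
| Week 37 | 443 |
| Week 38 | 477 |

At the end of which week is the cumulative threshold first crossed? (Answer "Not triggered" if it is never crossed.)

Through Week 29: 105
Through Week 30: 404
Through Week 31: 1,009 ← exceeds threshold

Week 31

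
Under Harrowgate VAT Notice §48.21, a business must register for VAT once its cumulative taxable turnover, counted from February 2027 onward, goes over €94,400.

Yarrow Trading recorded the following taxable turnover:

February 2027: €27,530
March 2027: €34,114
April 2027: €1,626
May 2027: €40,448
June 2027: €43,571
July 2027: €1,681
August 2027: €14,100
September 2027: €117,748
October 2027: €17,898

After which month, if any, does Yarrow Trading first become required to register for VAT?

May 2027

Through February 2027: €27,530
Through March 2027: €61,644
Through April 2027: €63,270
Through May 2027: €103,718 ← exceeds threshold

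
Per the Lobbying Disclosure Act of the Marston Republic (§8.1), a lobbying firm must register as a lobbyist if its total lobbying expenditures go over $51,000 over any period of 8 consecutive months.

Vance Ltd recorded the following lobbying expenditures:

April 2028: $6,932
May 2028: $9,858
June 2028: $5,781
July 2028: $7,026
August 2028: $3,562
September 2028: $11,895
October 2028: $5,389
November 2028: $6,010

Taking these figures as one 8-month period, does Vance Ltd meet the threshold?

Yes

Total lobbying expenditures: $6,932 + $9,858 + $5,781 + $7,026 + $3,562 + $11,895 + $5,389 + $6,010 = $56,453.
$56,453 > $51,000, so the threshold is exceeded.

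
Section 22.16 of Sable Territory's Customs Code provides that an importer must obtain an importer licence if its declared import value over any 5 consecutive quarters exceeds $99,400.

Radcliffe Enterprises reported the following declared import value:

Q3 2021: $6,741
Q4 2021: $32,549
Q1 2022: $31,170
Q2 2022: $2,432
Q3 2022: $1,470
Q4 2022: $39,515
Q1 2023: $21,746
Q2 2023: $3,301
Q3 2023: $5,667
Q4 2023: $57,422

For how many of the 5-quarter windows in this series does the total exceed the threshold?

2

Q3 2021–Q3 2022: $6,741 + $32,549 + $31,170 + $2,432 + $1,470 = $74,362 (under)
Q4 2021–Q4 2022: $32,549 + $31,170 + $2,432 + $1,470 + $39,515 = $107,136 (over)
Q1 2022–Q1 2023: $31,170 + $2,432 + $1,470 + $39,515 + $21,746 = $96,333 (under)
Q2 2022–Q2 2023: $2,432 + $1,470 + $39,515 + $21,746 + $3,301 = $68,464 (under)
Q3 2022–Q3 2023: $1,470 + $39,515 + $21,746 + $3,301 + $5,667 = $71,699 (under)
Q4 2022–Q4 2023: $39,515 + $21,746 + $3,301 + $5,667 + $57,422 = $127,651 (over)
2 windows exceed the threshold.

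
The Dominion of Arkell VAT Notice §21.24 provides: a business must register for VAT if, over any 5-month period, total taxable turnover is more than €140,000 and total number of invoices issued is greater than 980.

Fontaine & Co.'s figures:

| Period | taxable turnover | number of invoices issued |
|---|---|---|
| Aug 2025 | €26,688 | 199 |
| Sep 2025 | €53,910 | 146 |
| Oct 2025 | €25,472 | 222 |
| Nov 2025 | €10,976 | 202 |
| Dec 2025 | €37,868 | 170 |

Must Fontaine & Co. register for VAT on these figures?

Total taxable turnover: €26,688 + €53,910 + €25,472 + €10,976 + €37,868 = €154,914 (> €140,000).
Total number of invoices issued: 199 + 146 + 222 + 202 + 170 = 939 (≤ 980).
The test is 'and': the rule requires both, and at least one is not exceeded.

No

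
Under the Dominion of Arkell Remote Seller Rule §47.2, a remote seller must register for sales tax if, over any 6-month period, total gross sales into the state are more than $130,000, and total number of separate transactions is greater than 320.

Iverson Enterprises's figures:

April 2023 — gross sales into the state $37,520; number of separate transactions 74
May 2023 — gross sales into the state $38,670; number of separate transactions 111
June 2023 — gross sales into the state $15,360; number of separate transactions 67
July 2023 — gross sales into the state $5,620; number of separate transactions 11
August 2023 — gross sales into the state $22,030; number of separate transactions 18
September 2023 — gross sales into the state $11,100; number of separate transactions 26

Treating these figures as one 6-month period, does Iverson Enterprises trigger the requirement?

Total gross sales into the state: $37,520 + $38,670 + $15,360 + $5,620 + $22,030 + $11,100 = $130,300 (> $130,000).
Total number of separate transactions: 74 + 111 + 67 + 11 + 18 + 26 = 307 (≤ 320).
The test is 'and': the rule requires both, and at least one is not exceeded.

No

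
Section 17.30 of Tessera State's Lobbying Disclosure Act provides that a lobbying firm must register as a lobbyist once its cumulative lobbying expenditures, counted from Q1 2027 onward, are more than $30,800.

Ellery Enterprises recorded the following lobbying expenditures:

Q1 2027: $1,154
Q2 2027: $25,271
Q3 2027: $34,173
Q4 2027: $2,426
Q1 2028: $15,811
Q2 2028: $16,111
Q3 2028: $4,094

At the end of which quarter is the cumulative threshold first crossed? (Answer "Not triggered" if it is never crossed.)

Q3 2027

Through Q1 2027: $1,154
Through Q2 2027: $26,425
Through Q3 2027: $60,598 ← exceeds threshold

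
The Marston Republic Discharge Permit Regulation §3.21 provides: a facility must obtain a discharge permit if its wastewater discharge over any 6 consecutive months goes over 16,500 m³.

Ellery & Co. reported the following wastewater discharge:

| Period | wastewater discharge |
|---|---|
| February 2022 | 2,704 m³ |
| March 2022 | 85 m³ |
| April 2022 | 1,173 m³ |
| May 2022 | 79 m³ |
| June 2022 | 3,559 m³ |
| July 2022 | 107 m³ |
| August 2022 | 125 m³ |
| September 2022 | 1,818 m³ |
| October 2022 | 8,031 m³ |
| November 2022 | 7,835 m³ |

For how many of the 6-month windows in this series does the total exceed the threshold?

February 2022–July 2022: 2,704 m³ + 85 m³ + 1,173 m³ + 79 m³ + 3,559 m³ + 107 m³ = 7,707 m³ (under)
March 2022–August 2022: 85 m³ + 1,173 m³ + 79 m³ + 3,559 m³ + 107 m³ + 125 m³ = 5,128 m³ (under)
April 2022–September 2022: 1,173 m³ + 79 m³ + 3,559 m³ + 107 m³ + 125 m³ + 1,818 m³ = 6,861 m³ (under)
May 2022–October 2022: 79 m³ + 3,559 m³ + 107 m³ + 125 m³ + 1,818 m³ + 8,031 m³ = 13,719 m³ (under)
June 2022–November 2022: 3,559 m³ + 107 m³ + 125 m³ + 1,818 m³ + 8,031 m³ + 7,835 m³ = 21,475 m³ (over)
1 window exceeds the threshold.

1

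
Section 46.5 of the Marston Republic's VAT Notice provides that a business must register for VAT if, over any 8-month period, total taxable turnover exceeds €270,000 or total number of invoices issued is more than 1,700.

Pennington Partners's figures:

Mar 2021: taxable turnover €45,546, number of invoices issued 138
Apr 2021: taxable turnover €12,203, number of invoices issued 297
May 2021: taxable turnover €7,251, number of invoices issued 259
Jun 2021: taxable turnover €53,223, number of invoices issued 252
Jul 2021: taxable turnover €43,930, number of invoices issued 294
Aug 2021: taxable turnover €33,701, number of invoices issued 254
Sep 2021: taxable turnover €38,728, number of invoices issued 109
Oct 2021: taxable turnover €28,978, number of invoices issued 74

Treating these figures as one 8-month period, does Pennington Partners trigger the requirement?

No

Total taxable turnover: €45,546 + €12,203 + €7,251 + €53,223 + €43,930 + €33,701 + €38,728 + €28,978 = €263,560 (≤ €270,000).
Total number of invoices issued: 138 + 297 + 259 + 252 + 294 + 254 + 109 + 74 = 1,677 (≤ 1,700).
The test is 'or': neither threshold is exceeded.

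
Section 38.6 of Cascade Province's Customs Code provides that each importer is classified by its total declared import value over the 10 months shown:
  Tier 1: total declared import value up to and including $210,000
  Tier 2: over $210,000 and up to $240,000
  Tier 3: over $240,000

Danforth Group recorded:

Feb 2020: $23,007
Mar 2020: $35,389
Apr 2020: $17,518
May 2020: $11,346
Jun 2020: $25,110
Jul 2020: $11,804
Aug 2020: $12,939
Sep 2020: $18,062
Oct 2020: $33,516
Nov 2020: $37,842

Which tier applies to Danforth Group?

Tier 2

Total declared import value: $23,007 + $35,389 + $17,518 + $11,346 + $25,110 + $11,804 + $12,939 + $18,062 + $33,516 + $37,842 = $226,533.
$210,000 < $226,533 ≤ $240,000, so Tier 2 applies.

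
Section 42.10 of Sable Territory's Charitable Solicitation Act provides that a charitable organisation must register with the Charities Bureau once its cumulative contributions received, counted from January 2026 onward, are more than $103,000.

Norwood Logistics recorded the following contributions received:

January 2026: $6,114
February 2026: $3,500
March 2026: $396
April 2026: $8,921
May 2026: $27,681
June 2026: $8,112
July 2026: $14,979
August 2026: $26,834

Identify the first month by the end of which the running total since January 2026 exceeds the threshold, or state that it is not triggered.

Not triggered

Through January 2026: $6,114
Through February 2026: $9,614
Through March 2026: $10,010
Through April 2026: $18,931
Through May 2026: $46,612
Through June 2026: $54,724
Through July 2026: $69,703
Through August 2026: $96,537
Final cumulative total $96,537 ≤ $103,000; the threshold is never exceeded.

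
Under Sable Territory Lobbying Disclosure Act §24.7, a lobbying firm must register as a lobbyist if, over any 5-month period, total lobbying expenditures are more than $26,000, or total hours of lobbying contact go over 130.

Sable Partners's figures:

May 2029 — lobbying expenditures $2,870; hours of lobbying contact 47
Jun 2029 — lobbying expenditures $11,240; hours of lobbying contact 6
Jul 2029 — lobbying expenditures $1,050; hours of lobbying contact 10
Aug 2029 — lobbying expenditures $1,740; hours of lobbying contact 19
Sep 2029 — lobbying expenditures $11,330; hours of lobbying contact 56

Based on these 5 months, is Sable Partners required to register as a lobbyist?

Total lobbying expenditures: $2,870 + $11,240 + $1,050 + $1,740 + $11,330 = $28,230 (> $26,000).
Total hours of lobbying contact: 47 + 6 + 10 + 19 + 56 = 138 (> 130).
The test is 'or': at least one threshold is exceeded.

Yes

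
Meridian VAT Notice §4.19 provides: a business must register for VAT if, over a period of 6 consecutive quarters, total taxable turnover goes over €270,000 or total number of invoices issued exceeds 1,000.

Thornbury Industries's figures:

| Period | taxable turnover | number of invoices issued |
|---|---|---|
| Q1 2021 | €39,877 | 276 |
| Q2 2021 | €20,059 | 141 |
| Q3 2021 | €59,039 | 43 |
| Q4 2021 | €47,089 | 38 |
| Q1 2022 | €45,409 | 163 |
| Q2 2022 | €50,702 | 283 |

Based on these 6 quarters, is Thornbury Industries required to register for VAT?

No

Total taxable turnover: €39,877 + €20,059 + €59,039 + €47,089 + €45,409 + €50,702 = €262,175 (≤ €270,000).
Total number of invoices issued: 276 + 141 + 43 + 38 + 163 + 283 = 944 (≤ 1,000).
The test is 'or': neither threshold is exceeded.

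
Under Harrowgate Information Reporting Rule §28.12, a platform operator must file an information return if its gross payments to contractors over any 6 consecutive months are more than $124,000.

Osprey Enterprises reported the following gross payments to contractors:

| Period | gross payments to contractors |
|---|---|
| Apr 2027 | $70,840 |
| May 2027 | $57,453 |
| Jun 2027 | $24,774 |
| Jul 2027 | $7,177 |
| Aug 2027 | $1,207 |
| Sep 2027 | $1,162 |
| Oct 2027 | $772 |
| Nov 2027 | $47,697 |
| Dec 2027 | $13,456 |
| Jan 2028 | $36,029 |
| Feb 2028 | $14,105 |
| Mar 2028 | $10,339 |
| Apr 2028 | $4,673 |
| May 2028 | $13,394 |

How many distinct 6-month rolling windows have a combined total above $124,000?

Apr 2027–Sep 2027: $70,840 + $57,453 + $24,774 + $7,177 + $1,207 + $1,162 = $162,613 (over)
May 2027–Oct 2027: $57,453 + $24,774 + $7,177 + $1,207 + $1,162 + $772 = $92,545 (under)
Jun 2027–Nov 2027: $24,774 + $7,177 + $1,207 + $1,162 + $772 + $47,697 = $82,789 (under)
Jul 2027–Dec 2027: $7,177 + $1,207 + $1,162 + $772 + $47,697 + $13,456 = $71,471 (under)
Aug 2027–Jan 2028: $1,207 + $1,162 + $772 + $47,697 + $13,456 + $36,029 = $100,323 (under)
Sep 2027–Feb 2028: $1,162 + $772 + $47,697 + $13,456 + $36,029 + $14,105 = $113,221 (under)
Oct 2027–Mar 2028: $772 + $47,697 + $13,456 + $36,029 + $14,105 + $10,339 = $122,398 (under)
Nov 2027–Apr 2028: $47,697 + $13,456 + $36,029 + $14,105 + $10,339 + $4,673 = $126,299 (over)
Dec 2027–May 2028: $13,456 + $36,029 + $14,105 + $10,339 + $4,673 + $13,394 = $91,996 (under)
2 windows exceed the threshold.

2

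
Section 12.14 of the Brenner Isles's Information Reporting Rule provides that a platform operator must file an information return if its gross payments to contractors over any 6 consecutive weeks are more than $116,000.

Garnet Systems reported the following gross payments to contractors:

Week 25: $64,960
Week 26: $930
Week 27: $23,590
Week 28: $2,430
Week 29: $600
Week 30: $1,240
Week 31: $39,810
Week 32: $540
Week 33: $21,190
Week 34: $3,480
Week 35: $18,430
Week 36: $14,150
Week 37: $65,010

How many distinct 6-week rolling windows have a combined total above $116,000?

1

Week 25–Week 30: $64,960 + $930 + $23,590 + $2,430 + $600 + $1,240 = $93,750 (under)
Week 26–Week 31: $930 + $23,590 + $2,430 + $600 + $1,240 + $39,810 = $68,600 (under)
Week 27–Week 32: $23,590 + $2,430 + $600 + $1,240 + $39,810 + $540 = $68,210 (under)
Week 28–Week 33: $2,430 + $600 + $1,240 + $39,810 + $540 + $21,190 = $65,810 (under)
Week 29–Week 34: $600 + $1,240 + $39,810 + $540 + $21,190 + $3,480 = $66,860 (under)
Week 30–Week 35: $1,240 + $39,810 + $540 + $21,190 + $3,480 + $18,430 = $84,690 (under)
Week 31–Week 36: $39,810 + $540 + $21,190 + $3,480 + $18,430 + $14,150 = $97,600 (under)
Week 32–Week 37: $540 + $21,190 + $3,480 + $18,430 + $14,150 + $65,010 = $122,800 (over)
1 window exceeds the threshold.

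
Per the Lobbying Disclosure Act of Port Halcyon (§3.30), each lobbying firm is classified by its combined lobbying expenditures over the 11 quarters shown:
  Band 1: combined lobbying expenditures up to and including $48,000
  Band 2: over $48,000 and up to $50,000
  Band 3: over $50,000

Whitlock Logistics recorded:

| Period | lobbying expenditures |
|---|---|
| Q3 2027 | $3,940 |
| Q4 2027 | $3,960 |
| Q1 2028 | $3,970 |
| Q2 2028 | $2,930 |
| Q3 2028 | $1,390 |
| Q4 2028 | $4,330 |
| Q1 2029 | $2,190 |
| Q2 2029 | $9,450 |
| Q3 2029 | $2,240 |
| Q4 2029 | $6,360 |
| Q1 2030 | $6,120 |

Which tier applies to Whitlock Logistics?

Combined lobbying expenditures: $3,940 + $3,960 + $3,970 + $2,930 + $1,390 + $4,330 + $2,190 + $9,450 + $2,240 + $6,360 + $6,120 = $46,880.
$46,880 ≤ $48,000, so Band 1 applies.

Band 1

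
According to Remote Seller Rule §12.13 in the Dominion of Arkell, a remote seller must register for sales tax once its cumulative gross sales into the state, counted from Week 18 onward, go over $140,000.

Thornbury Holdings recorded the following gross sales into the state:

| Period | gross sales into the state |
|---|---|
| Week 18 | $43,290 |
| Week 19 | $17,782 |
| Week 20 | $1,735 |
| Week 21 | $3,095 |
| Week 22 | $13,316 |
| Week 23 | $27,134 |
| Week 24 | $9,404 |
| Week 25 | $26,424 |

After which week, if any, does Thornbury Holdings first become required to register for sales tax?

Week 25

Through Week 18: $43,290
Through Week 19: $61,072
Through Week 20: $62,807
Through Week 21: $65,902
Through Week 22: $79,218
Through Week 23: $106,352
Through Week 24: $115,756
Through Week 25: $142,180 ← exceeds threshold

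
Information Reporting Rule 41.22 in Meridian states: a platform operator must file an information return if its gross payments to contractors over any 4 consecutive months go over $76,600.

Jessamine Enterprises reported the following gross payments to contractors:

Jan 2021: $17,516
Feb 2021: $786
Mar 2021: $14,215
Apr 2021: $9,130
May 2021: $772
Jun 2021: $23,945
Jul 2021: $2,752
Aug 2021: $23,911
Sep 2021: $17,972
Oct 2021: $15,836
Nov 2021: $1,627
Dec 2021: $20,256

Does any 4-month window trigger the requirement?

Jan 2021–Apr 2021: $17,516 + $786 + $14,215 + $9,130 = $41,647 (under)
Feb 2021–May 2021: $786 + $14,215 + $9,130 + $772 = $24,903 (under)
Mar 2021–Jun 2021: $14,215 + $9,130 + $772 + $23,945 = $48,062 (under)
Apr 2021–Jul 2021: $9,130 + $772 + $23,945 + $2,752 = $36,599 (under)
May 2021–Aug 2021: $772 + $23,945 + $2,752 + $23,911 = $51,380 (under)
Jun 2021–Sep 2021: $23,945 + $2,752 + $23,911 + $17,972 = $68,580 (under)
Jul 2021–Oct 2021: $2,752 + $23,911 + $17,972 + $15,836 = $60,471 (under)
Aug 2021–Nov 2021: $23,911 + $17,972 + $15,836 + $1,627 = $59,346 (under)
Sep 2021–Dec 2021: $17,972 + $15,836 + $1,627 + $20,256 = $55,691 (under)
No window exceeds $76,600.

No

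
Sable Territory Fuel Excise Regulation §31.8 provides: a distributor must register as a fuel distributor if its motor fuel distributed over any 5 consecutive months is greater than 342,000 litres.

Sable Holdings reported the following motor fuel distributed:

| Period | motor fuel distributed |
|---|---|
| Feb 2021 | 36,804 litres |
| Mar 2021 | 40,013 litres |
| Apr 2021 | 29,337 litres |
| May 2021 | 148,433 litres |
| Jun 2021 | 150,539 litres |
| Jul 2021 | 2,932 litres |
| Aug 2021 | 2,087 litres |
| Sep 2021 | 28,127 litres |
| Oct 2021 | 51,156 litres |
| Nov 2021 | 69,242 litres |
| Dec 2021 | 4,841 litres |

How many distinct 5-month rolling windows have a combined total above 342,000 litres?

2

Feb 2021–Jun 2021: 36,804 litres + 40,013 litres + 29,337 litres + 148,433 litres + 150,539 litres = 405,126 litres (over)
Mar 2021–Jul 2021: 40,013 litres + 29,337 litres + 148,433 litres + 150,539 litres + 2,932 litres = 371,254 litres (over)
Apr 2021–Aug 2021: 29,337 litres + 148,433 litres + 150,539 litres + 2,932 litres + 2,087 litres = 333,328 litres (under)
May 2021–Sep 2021: 148,433 litres + 150,539 litres + 2,932 litres + 2,087 litres + 28,127 litres = 332,118 litres (under)
Jun 2021–Oct 2021: 150,539 litres + 2,932 litres + 2,087 litres + 28,127 litres + 51,156 litres = 234,841 litres (under)
Jul 2021–Nov 2021: 2,932 litres + 2,087 litres + 28,127 litres + 51,156 litres + 69,242 litres = 153,544 litres (under)
Aug 2021–Dec 2021: 2,087 litres + 28,127 litres + 51,156 litres + 69,242 litres + 4,841 litres = 155,453 litres (under)
2 windows exceed the threshold.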